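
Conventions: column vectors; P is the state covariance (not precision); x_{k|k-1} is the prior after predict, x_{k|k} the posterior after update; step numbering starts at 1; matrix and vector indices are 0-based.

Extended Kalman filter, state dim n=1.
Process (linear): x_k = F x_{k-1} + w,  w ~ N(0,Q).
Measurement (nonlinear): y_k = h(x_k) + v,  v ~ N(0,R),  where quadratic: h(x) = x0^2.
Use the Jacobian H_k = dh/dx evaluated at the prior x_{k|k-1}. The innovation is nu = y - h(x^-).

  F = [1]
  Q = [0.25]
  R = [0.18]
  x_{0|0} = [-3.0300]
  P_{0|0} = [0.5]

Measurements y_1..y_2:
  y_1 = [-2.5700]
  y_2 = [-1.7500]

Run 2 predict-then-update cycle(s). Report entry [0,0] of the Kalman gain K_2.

step 1: x^-=[-3.0300]  P^-=[0.7500]  H_jac=[-6.0600]  S=[27.7227]  K=[-0.1639]  nu=[-11.7509]  x^+=[-1.1035]  P^+=[0.0049]
step 2: x^-=[-1.1035]  P^-=[0.2549]  H_jac=[-2.2070]  S=[1.4214]  K=[-0.3957]  nu=[-2.9677]  x^+=[0.0709]  P^+=[0.0323]

K[0,0] = -0.3957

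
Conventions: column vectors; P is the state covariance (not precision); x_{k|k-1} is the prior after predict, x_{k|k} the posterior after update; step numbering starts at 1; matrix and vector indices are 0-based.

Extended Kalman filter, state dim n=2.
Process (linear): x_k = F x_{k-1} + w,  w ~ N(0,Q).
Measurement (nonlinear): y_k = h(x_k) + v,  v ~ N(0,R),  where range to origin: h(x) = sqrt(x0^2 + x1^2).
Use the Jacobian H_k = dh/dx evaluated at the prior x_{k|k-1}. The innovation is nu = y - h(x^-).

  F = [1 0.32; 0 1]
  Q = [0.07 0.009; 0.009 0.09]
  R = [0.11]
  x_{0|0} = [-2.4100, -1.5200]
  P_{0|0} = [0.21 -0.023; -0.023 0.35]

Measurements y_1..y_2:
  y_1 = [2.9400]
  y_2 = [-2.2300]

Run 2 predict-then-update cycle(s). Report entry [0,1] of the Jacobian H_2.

step 1: x^-=[-2.8964, -1.5200]  P^-=[0.3011 0.0980; 0.0980 0.4400]  H_jac=[-0.8855 -0.4647]  S=[0.5218]  K=[-0.5983; -0.5582]  nu=[-0.3310]  x^+=[-2.6984, -1.3352]  P^+=[0.1143 -0.0763; -0.0763 0.2774]
step 2: x^-=[-3.1256, -1.3352]  P^-=[0.1640 0.0215; 0.0215 0.3674]  H_jac=[-0.9196 -0.3928]  S=[0.3209]  K=[-0.4962; -0.5115]  nu=[-5.6289]  x^+=[-0.3327, 1.5439]  P^+=[0.0849 -0.0599; -0.0599 0.2835]

H_jac[0,1] = -0.3928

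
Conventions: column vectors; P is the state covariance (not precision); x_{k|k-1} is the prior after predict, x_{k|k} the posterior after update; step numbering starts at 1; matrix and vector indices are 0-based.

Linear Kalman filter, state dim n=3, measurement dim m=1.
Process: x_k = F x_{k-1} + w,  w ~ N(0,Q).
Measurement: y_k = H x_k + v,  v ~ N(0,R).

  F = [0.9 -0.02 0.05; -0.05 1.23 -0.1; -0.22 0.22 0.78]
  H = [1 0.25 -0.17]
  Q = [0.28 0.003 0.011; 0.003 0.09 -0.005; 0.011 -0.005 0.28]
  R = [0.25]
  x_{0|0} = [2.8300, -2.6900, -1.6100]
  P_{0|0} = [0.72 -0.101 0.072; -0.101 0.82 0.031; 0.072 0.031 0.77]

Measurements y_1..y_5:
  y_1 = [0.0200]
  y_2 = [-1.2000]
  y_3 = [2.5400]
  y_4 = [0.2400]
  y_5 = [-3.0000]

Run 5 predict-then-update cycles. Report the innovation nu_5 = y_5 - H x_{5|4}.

innov = [-3.1780]

step 1: x^-=[2.5203, -3.2892, -2.4702]  P^-=[0.8755 -0.1700 -0.0760; -0.1700 1.3456 0.2210; -0.0760 0.2210 0.8187]  S=[1.1553]  K=[0.7322; 0.1115; -0.1384]  nu=[-2.0979]  x^+=[0.9842, -3.5231, -2.1798]  P^+=[0.2561 -0.2643 0.0411; -0.2643 1.3312 0.2389; 0.0411 0.2389 0.7966]
step 2: x^-=[0.8472, -4.1646, -2.6919]  P^-=[0.5027 -0.3268 -0.0407; -0.3268 2.0868 0.5936; -0.0407 0.5936 0.9349]  S=[0.7102]  K=[0.6026; 0.1324; -0.0722]  nu=[-1.4637]  x^+=[-0.0348, -4.3584, -2.5863]  P^+=[0.2448 -0.3834 -0.0098; -0.3834 2.0743 0.6003; -0.0098 0.6003 0.9312]
step 3: x^-=[-0.0735, -5.1005, -2.9685]  P^-=[0.4932 -0.4495 -0.0974; -0.4495 3.1376 1.1573; -0.0974 1.1573 1.2053]  S=[0.6841]  K=[0.5809; 0.2019; -0.0190]  nu=[3.3839]  x^+=[1.8921, -4.4172, -3.0329]  P^+=[0.2624 -0.5298 -0.0899; -0.5298 3.1097 1.1599; -0.0899 1.1599 1.2051]
step 4: x^-=[1.6396, -5.2244, -3.7537]  P^-=[0.5054 -0.5963 -0.1823; -0.5963 4.5863 1.9834; -0.1823 1.9834 1.6566]  S=[0.6852]  K=[0.5653; 0.3110; 0.0466]  nu=[-0.7316]  x^+=[1.2260, -5.4519, -3.7878]  P^+=[0.2865 -0.7168 -0.2003; -0.7168 4.5200 1.9734; -0.2003 1.9734 1.6551]
step 5: x^-=[1.0231, -6.3884, -4.4236]  P^-=[0.5218 -0.7797 -0.2937; -0.7797 6.5463 3.1473; -0.2937 3.1473 2.3350]  S=[0.6909]  K=[0.5454; 0.4658; 0.1393]  nu=[-3.1780]  x^+=[-0.7101, -7.8687, -4.8663]  P^+=[0.3163 -0.9552 -0.3461; -0.9552 6.3964 3.1025; -0.3461 3.1025 2.3216]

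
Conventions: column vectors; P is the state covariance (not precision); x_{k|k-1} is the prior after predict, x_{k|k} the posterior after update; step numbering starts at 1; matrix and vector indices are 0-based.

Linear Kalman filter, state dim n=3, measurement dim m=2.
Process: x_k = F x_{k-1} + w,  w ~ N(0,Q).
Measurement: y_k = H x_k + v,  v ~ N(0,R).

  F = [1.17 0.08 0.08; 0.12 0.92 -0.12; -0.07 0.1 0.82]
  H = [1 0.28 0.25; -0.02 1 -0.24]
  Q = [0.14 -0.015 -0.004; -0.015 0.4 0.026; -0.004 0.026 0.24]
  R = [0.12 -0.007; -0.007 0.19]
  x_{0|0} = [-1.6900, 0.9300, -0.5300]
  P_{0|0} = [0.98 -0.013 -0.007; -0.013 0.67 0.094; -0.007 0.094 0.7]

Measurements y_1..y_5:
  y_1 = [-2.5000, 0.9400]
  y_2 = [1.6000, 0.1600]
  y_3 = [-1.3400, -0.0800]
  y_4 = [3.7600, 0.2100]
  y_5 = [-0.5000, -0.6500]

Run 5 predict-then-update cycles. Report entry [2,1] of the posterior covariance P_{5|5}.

step 1: x^-=[-1.9453, 0.7164, -0.2233]  P^-=[1.4877 0.1580 -0.0342; 0.1580 0.9679 0.0802; -0.0342 0.0802 0.7386]  S=[1.8124 0.3701; 0.3701 1.1558]  K=[0.8736 -0.1617; 0.0864 0.7903; 0.1203 -0.1219]  nu=[-0.6995, 0.1311]  x^+=[-2.5775, 0.7596, -0.3234]  P^+=[0.1790 -0.0814 -0.2008; -0.0814 0.1819 0.1414; -0.2008 0.1414 0.7060]
step 2: x^-=[-2.9808, 0.4283, -0.0088]  P^-=[0.3396 -0.0364 -0.1611; -0.0364 0.5233 0.0596; -0.1611 0.0596 0.7648]  S=[0.4559 0.1010; 0.1010 0.7288]  K=[0.6558 -0.0971; 0.1230 0.6823; 0.1438 -0.1856]  nu=[4.4631, -0.3301]  x^+=[-0.0217, 0.7523, 0.6941]  P^+=[0.1495 -0.0689 -0.2035; -0.0689 0.1601 0.1362; -0.2035 0.1362 0.7357]
step 3: x^-=[0.0904, 0.6062, 0.6459]  P^-=[0.3012 -0.0288 -0.1585; -0.0288 0.5088 0.0501; -0.1585 0.0501 0.7837]  S=[0.4217 0.1018; 0.1018 0.7197]  K=[0.6213 -0.0834; 0.1372 0.6717; 0.1732 -0.2118]  nu=[-1.7616, -0.5294]  x^+=[-0.9599, 0.0090, 0.4529]  P^+=[0.1440 -0.0657 -0.2017; -0.0657 0.1574 0.1336; -0.2017 0.1336 0.7462]
step 4: x^-=[-1.0862, -0.1613, 0.4395]  P^-=[0.2945 -0.0268 -0.1554; -0.0268 0.5079 0.0469; -0.1554 0.0469 0.7900]  S=[0.4175 0.1019; 0.1019 0.7205]  K=[0.6139 -0.0804; 0.1409 0.6700; 0.1859 -0.2200]  nu=[4.7814, 0.4550]  x^+=[1.8127, 0.8175, 1.2283]  P^+=[0.1425 -0.0649 -0.2006; -0.0649 0.1569 0.1327; -0.2006 0.1327 0.7490]
step 5: x^-=[2.2845, 0.8222, 0.9621]  P^-=[0.2929 -0.0264 -0.1540; -0.0264 0.5078 0.0460; -0.1540 0.0460 0.7916]  S=[0.4169 0.1018; 0.1018 0.7210]  K=[0.6121 -0.0798; 0.1420 0.6697; 0.1904 -0.2223]  nu=[-3.2552, -1.1956]  x^+=[0.3875, -0.4405, 0.6081]  P^+=[0.1421 -0.0646 -0.2000; -0.0646 0.1567 0.1323; -0.2000 0.1323 0.7495]

P_post[2,1] = 0.1323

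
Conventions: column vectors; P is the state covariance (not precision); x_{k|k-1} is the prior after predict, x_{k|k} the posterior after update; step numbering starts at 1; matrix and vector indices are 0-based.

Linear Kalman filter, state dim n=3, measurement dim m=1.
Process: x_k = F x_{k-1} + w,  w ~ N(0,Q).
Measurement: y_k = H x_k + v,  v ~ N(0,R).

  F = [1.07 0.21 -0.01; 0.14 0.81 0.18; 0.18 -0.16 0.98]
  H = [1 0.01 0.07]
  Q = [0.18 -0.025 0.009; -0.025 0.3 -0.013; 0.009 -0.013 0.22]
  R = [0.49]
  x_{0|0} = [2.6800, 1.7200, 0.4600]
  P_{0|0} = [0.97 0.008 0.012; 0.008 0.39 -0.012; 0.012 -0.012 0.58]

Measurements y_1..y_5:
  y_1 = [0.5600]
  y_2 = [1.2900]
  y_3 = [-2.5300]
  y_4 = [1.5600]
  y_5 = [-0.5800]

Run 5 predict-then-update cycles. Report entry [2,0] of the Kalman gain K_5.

K[2,0] = 0.0856

step 1: x^-=[3.2242, 1.8512, 0.6580]  P^-=[1.3112 0.1947 0.1860; 0.1947 0.5926 0.0571; 0.1860 0.0571 0.8260]  S=[1.8353]  K=[0.7226; 0.1115; 0.1332]  nu=[-2.7288]  x^+=[1.2524, 1.5470, 0.2946]  P^+=[0.3529 0.0468 0.0094; 0.0468 0.5698 0.0298; 0.0094 0.0298 0.7934]
step 2: x^-=[1.6620, 1.4814, 0.2666]  P^-=[0.6300 0.1680 0.0598; 0.1680 0.7263 0.0922; 0.0598 0.0922 0.9993]  S=[1.1368]  K=[0.5593; 0.1599; 0.1150]  nu=[-0.4055]  x^+=[1.4352, 1.4166, 0.2200]  P^+=[0.2743 0.0664 -0.0133; 0.0664 0.6972 0.0713; -0.0133 0.0713 0.9843]
step 3: x^-=[1.8310, 1.3880, 0.2473]  P^-=[0.5547 0.1920 0.0208; 0.1920 0.8299 0.1377; 0.0208 0.1377 1.1612]  S=[1.0575]  K=[0.5278; 0.1985; 0.0978]  nu=[-4.3922]  x^+=[-0.4872, 0.5161, -0.1825]  P^+=[0.2602 0.0812 -0.0338; 0.0812 0.7882 0.1171; -0.0338 0.1171 1.1511]
step 4: x^-=[-0.4111, 0.3170, -0.3491]  P^-=[0.5495 0.2157 -0.0006; 0.2157 0.9104 0.1883; -0.0006 0.1883 1.3007]  S=[1.0504]  K=[0.5251; 0.2266; 0.0879]  nu=[1.9924]  x^+=[0.6351, 0.7685, -0.1739]  P^+=[0.2598 0.0908 -0.0491; 0.0908 0.8565 0.1674; -0.0491 0.1674 1.2926]
step 5: x^-=[0.8427, 0.6801, -0.1791]  P^-=[0.5565 0.2342 -0.0112; 0.2342 0.9758 0.2415; -0.0112 0.2415 1.4167]  S=[1.0570]  K=[0.5280; 0.2468; 0.0856]  nu=[-1.4169]  x^+=[0.0946, 0.3304, -0.3003]  P^+=[0.2619 0.0965 -0.0589; 0.0965 0.9114 0.2192; -0.0589 0.2192 1.4090]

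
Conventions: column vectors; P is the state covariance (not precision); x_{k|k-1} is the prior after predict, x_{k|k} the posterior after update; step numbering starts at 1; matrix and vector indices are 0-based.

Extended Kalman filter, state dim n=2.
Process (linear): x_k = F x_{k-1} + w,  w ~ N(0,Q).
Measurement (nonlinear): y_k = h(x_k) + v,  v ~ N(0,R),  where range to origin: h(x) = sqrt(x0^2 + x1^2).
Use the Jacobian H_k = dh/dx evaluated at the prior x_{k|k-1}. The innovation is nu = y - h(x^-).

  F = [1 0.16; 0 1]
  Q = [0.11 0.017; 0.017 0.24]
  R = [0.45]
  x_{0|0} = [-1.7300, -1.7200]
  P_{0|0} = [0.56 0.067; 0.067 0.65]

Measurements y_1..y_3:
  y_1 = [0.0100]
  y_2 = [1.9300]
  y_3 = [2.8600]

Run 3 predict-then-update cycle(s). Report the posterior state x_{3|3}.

x_post = [-1.8571, -1.2094]

step 1: x^-=[-2.0052, -1.7200]  P^-=[0.7081 0.1880; 0.1880 0.8900]  H_jac=[-0.7590 -0.6511]  S=[1.4210]  K=[-0.4644; -0.5082]  nu=[-2.6318]  x^+=[-0.7831, -0.3825]  P^+=[0.4017 -0.1473; -0.1473 0.5230]
step 2: x^-=[-0.8443, -0.3825]  P^-=[0.4779 -0.0466; -0.0466 0.7630]  H_jac=[-0.9109 -0.4127]  S=[0.9414]  K=[-0.4420; -0.2893]  nu=[1.0031]  x^+=[-1.2876, -0.6728]  P^+=[0.2940 -0.1670; -0.1670 0.6842]
step 3: x^-=[-1.3953, -0.6728]  P^-=[0.3681 -0.0406; -0.0406 0.9242]  H_jac=[-0.9008 -0.4343]  S=[0.8912]  K=[-0.3522; -0.4094]  nu=[1.3110]  x^+=[-1.8571, -1.2094]  P^+=[0.2575 -0.1691; -0.1691 0.7748]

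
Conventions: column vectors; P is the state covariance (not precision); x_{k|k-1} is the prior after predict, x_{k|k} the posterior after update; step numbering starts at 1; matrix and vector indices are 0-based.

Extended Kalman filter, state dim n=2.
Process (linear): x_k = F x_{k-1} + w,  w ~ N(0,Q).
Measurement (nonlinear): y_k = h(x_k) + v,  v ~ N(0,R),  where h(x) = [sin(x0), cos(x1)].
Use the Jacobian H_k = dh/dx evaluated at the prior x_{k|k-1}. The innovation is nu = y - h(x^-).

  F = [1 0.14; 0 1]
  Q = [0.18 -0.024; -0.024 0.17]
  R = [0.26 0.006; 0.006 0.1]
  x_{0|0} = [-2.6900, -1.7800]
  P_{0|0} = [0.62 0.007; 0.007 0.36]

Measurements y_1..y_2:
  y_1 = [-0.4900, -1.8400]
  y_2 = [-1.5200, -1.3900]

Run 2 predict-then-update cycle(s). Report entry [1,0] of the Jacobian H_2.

step 1: x^-=[-2.9392, -1.7800]  P^-=[0.8090 0.0334; 0.0334 0.5300]  H_jac=[-0.9796 0.0000; 0.0000 0.9782]  S=[1.0363 -0.0260; -0.0260 0.6071]  K=[-0.7642 0.0211; -0.0102 0.8535]  nu=[-0.2890, -1.6323]  x^+=[-2.7528, -3.1702]  P^+=[0.2027 -0.0025; -0.0025 0.0872]
step 2: x^-=[-3.1966, -3.1702]  P^-=[0.3837 -0.0143; -0.0143 0.2572]  H_jac=[-0.9985 0.0000; 0.0000 -0.0286]  S=[0.6425 0.0056; 0.0056 0.1002]  K=[-0.5966 0.0374; 0.0229 -0.0747]  nu=[-1.5750, -0.3904]  x^+=[-2.2716, -3.1771]  P^+=[0.1551 -0.0055; -0.0055 0.2563]

H_jac[1,0] = 0.0000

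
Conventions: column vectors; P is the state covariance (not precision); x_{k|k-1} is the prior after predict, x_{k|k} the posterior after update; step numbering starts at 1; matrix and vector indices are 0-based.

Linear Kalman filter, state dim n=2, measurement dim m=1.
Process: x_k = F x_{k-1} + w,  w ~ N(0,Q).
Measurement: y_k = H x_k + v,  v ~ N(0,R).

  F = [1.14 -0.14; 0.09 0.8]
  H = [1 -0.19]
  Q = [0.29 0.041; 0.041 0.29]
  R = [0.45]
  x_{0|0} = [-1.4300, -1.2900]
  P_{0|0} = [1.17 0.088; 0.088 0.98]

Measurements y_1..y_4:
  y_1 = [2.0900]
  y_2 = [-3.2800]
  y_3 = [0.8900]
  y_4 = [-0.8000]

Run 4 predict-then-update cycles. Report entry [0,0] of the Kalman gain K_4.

step 1: x^-=[-1.4496, -1.1607]  P^-=[1.8017 0.1304; 0.1304 0.9393]  S=[2.2360]  K=[0.7947; -0.0215]  nu=[3.3191]  x^+=[1.1879, -1.2320]  P^+=[0.3896 0.1686; 0.1686 0.9383]
step 2: x^-=[1.5267, -0.8787]  P^-=[0.7609 0.1275; 0.1275 0.9180]  S=[1.1956]  K=[0.6162; -0.0392]  nu=[-4.9737]  x^+=[-1.5379, -0.6837]  P^+=[0.3070 0.1564; 0.1564 0.9161]
step 3: x^-=[-1.6575, -0.6854]  P^-=[0.6570 0.1106; 0.1106 0.9013]  S=[1.0975]  K=[0.5795; -0.0553]  nu=[2.4173]  x^+=[-0.2567, -0.8190]  P^+=[0.2885 0.1457; 0.1457 0.8980]
step 4: x^-=[-0.1780, -0.6783]  P^-=[0.6360 0.1011; 0.1011 0.8880]  S=[1.0796]  K=[0.5713; -0.0626]  nu=[-0.7509]  x^+=[-0.6070, -0.6313]  P^+=[0.2836 0.1397; 0.1397 0.8838]

K[0,0] = 0.5713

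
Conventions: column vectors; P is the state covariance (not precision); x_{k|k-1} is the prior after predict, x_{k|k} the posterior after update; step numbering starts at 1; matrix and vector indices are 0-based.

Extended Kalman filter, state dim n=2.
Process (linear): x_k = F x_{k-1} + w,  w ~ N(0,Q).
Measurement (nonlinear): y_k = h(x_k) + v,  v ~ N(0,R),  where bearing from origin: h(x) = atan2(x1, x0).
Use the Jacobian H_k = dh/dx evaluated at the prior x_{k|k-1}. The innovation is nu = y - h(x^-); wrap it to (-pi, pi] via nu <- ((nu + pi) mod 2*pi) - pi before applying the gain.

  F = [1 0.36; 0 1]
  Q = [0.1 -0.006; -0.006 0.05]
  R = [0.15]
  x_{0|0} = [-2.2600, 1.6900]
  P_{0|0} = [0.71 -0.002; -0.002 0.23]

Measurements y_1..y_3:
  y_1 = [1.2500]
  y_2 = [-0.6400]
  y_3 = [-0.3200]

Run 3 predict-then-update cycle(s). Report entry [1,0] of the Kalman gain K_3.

K[1,0] = 0.3141

step 1: x^-=[-1.6516, 1.6900]  P^-=[0.8384 0.0748; 0.0748 0.2800]  H_jac=[-0.3027 -0.2958]  S=[0.2647]  K=[-1.0422; -0.3984]  nu=[-1.0947]  x^+=[-0.5107, 2.1262]  P^+=[0.5509 -0.0351; -0.0351 0.2380]
step 2: x^-=[0.2548, 2.1262]  P^-=[0.6564 0.0446; 0.0446 0.2880]  H_jac=[-0.4637 0.0556]  S=[0.2897]  K=[-1.0420; -0.0161]  nu=[-2.0915]  x^+=[2.4342, 2.1598]  P^+=[0.3418 0.0397; 0.0397 0.2879]
step 3: x^-=[3.2117, 2.1598]  P^-=[0.5077 0.1374; 0.1374 0.3379]  H_jac=[-0.1442 0.2144]  S=[0.1676]  K=[-0.2611; 0.3141]  nu=[-0.9120]  x^+=[3.4498, 1.8733]  P^+=[0.4963 0.1511; 0.1511 0.3214]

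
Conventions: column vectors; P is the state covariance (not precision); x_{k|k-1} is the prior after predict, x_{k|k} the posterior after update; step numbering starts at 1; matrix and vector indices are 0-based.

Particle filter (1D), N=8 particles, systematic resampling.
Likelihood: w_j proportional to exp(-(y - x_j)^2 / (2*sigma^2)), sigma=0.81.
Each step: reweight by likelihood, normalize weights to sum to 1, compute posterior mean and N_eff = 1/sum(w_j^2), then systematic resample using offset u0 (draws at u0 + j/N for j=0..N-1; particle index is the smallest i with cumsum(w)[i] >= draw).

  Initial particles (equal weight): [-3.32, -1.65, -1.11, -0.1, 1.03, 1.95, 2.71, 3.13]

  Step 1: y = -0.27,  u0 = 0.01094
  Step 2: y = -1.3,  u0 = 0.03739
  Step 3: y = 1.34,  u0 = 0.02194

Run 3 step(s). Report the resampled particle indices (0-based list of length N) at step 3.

resampled_idx = [2, 5, 7, 7, 7, 7, 7, 7]

step 1: w=[0.0004, 0.1117, 0.2784, 0.4663, 0.1315, 0.0111, 0.0005, 0.0001]  mean=-0.3824  Neff=3.0787  idx=[1, 2, 2, 2, 3, 3, 3, 4]
step 2: w=[0.1879, 0.2007, 0.2007, 0.2007, 0.0689, 0.0689, 0.0689, 0.0033]  mean=-0.9958  Neff=5.8674  idx=[0, 0, 1, 2, 2, 3, 3, 5]
step 3: w=[0.0042, 0.0042, 0.0397, 0.0397, 0.0397, 0.0397, 0.0397, 0.7930]  mean=-0.3137  Neff=1.5705  idx=[2, 5, 7, 7, 7, 7, 7, 7]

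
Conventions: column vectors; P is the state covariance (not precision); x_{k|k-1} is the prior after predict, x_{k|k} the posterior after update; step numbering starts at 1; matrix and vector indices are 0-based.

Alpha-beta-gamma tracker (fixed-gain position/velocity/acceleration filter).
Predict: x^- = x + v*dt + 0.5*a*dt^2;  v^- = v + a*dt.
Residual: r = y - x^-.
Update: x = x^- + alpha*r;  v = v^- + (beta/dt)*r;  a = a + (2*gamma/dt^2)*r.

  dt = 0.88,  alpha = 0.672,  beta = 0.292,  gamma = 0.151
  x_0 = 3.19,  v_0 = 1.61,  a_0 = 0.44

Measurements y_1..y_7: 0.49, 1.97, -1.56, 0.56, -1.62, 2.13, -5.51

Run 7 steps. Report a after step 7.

step 1: x_pred=4.7772  r=-4.2872  x^+=1.8962  v^+=0.5746  a^+=-1.2319
step 2: x_pred=1.9249  r=0.0451  x^+=1.9552  v^+=-0.4945  a^+=-1.2143
step 3: x_pred=1.0499  r=-2.6099  x^+=-0.7040  v^+=-2.4291  a^+=-2.2321
step 4: x_pred=-3.7058  r=4.2658  x^+=-0.8392  v^+=-2.9779  a^+=-0.5685
step 5: x_pred=-3.6798  r=2.0598  x^+=-2.2956  v^+=-2.7947  a^+=0.2348
step 6: x_pred=-4.6640  r=6.7940  x^+=-0.0984  v^+=-0.3337  a^+=2.8843
step 7: x_pred=0.7247  r=-6.2347  x^+=-3.4650  v^+=0.1357  a^+=0.4529

a_post = 0.4529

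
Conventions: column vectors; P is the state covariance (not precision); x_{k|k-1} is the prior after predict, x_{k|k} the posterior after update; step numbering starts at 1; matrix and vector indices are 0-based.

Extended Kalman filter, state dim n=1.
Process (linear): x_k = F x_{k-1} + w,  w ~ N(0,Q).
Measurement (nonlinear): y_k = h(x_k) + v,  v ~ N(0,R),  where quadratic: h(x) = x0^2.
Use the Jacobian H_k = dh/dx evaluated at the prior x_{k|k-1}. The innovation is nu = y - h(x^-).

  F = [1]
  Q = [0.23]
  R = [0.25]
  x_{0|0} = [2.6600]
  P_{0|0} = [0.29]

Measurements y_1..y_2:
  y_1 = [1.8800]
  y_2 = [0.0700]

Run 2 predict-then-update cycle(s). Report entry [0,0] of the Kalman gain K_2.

K[0,0] = 0.2697

step 1: x^-=[2.6600]  P^-=[0.5200]  H_jac=[5.3200]  S=[14.9672]  K=[0.1848]  nu=[-5.1956]  x^+=[1.6997]  P^+=[0.0087]
step 2: x^-=[1.6997]  P^-=[0.2387]  H_jac=[3.3994]  S=[3.0082]  K=[0.2697]  nu=[-2.8190]  x^+=[0.9394]  P^+=[0.0198]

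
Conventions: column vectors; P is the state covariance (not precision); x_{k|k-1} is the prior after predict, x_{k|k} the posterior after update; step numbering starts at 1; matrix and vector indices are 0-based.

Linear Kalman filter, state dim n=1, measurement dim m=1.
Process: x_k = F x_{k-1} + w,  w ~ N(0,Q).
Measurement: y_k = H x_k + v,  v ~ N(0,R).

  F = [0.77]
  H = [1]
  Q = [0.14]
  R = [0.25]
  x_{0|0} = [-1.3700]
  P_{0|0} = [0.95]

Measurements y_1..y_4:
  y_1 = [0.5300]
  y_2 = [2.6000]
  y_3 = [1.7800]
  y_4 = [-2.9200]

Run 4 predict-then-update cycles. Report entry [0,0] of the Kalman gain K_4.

step 1: x^-=[-1.0549]  P^-=[0.7033]  S=[0.9533]  K=[0.7377]  nu=[1.5849]  x^+=[0.1143]  P^+=[0.1844]
step 2: x^-=[0.0880]  P^-=[0.2494]  S=[0.4994]  K=[0.4994]  nu=[2.5120]  x^+=[1.3424]  P^+=[0.1248]
step 3: x^-=[1.0336]  P^-=[0.2140]  S=[0.4640]  K=[0.4612]  nu=[0.7464]  x^+=[1.3779]  P^+=[0.1153]
step 4: x^-=[1.0610]  P^-=[0.2084]  S=[0.4584]  K=[0.4546]  nu=[-3.9810]  x^+=[-0.7487]  P^+=[0.1136]

K[0,0] = 0.4546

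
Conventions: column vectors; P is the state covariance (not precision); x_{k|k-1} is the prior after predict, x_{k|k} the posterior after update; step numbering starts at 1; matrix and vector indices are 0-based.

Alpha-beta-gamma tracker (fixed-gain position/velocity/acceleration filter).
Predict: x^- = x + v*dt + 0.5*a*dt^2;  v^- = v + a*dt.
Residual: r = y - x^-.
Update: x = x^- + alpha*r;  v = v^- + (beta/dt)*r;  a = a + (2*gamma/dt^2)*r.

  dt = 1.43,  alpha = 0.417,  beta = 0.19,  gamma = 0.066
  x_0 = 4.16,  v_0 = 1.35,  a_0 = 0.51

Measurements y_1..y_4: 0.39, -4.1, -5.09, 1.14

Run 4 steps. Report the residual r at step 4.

resid = 5.6828

step 1: x_pred=6.6119  r=-6.2219  x^+=4.0174  v^+=1.2526  a^+=0.1084
step 2: x_pred=5.9194  r=-10.0194  x^+=1.7413  v^+=0.0763  a^+=-0.5384
step 3: x_pred=1.3000  r=-6.3900  x^+=-1.3646  v^+=-1.5426  a^+=-0.9509
step 4: x_pred=-4.5428  r=5.6828  x^+=-2.1731  v^+=-2.1473  a^+=-0.5840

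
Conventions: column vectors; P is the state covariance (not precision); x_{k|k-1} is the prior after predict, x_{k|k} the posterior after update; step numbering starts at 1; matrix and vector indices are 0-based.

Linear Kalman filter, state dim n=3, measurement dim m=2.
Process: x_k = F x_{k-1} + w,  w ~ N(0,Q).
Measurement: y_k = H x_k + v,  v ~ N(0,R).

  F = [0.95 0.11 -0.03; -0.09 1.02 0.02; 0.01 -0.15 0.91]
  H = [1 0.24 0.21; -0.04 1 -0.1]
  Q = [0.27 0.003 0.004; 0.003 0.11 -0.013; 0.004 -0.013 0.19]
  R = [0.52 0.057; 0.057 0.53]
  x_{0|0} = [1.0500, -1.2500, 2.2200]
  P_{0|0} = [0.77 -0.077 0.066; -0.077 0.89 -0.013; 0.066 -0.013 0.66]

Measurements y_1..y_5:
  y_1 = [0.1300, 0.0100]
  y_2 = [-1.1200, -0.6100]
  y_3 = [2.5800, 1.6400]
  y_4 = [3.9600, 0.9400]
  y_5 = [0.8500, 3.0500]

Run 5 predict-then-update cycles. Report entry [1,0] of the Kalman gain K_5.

step 1: x^-=[0.7934, -1.3251, 2.2182]  P^-=[0.9565 -0.0354 0.0452; -0.0354 1.0558 -0.1571; 0.0452 -0.1571 0.7616]  S=[1.5571 0.1869; 0.1869 1.6296]  K=[0.6294 -0.1202; 0.0403 0.6538; 0.1266 -0.1588]  nu=[-0.8112, 1.5887]  x^+=[0.0919, -0.3191, 1.8633]  P^+=[0.3445 -0.0229 -0.0884; -0.0229 0.3469 -0.0102; -0.0884 -0.0102 0.7031]
step 2: x^-=[-0.0037, -0.2965, 1.7444]  P^-=[0.5861 -0.0115 -0.0919; -0.0115 0.4781 -0.0563; -0.0919 -0.0563 0.7813]  S=[1.1182 0.1199; 0.1199 1.0283]  K=[0.5135 -0.0850; 0.0316 0.4672; 0.0669 -0.1350]  nu=[-1.4115, -0.1392]  x^+=[-0.7166, -0.4062, 1.6687]  P^+=[0.2943 -0.0173 -0.1331; -0.0173 0.2490 0.0029; -0.1331 0.0029 0.7597]
step 3: x^-=[-0.7755, -0.3164, 1.5723]  P^-=[0.5432 -0.0143 -0.1304; -0.0143 0.3755 -0.0244; -0.1304 -0.0244 0.8216]  S=[1.0570 0.1036; 0.1036 0.9196]  K=[0.4927 -0.0805; 0.0269 0.4086; 0.0457 -0.1153]  nu=[3.1013, 2.0826]  x^+=[0.5848, 0.6179, 1.4738]  P^+=[0.2889 -0.0187 -0.1564; -0.0187 0.2190 0.0161; -0.1564 0.0161 0.8083]
step 4: x^-=[0.5793, 0.6071, 1.2543]  P^-=[0.5390 -0.0194 -0.1498; -0.0194 0.3451 -0.0049; -0.1498 -0.0049 0.8571]  S=[1.0440 0.0964; 0.0964 0.8859]  K=[0.4894 -0.0826; 0.0239 0.3884; 0.0370 -0.0995]  nu=[2.9716, 0.4815]  x^+=[1.9937, 0.8653, 1.3164]  P^+=[0.2908 -0.0213 -0.1710; -0.0213 0.2091 0.0273; -0.1710 0.0273 0.8476]
step 5: x^-=[1.9497, 0.7295, 1.0880]  P^-=[0.5408 -0.0239 -0.1617; -0.0239 0.3359 0.0089; -0.1617 0.0089 0.8861]  S=[1.0408 0.0929; 0.0929 0.8744]  K=[0.4891 -0.0855; 0.0222 0.3818; 0.0333 -0.0873]  nu=[-1.5033, 2.5073]  x^+=[1.0000, 1.6534, 0.8191]  P^+=[0.2932 -0.0238 -0.1809; -0.0238 0.2063 0.0363; -0.1809 0.0363 0.8789]

K[1,0] = 0.0222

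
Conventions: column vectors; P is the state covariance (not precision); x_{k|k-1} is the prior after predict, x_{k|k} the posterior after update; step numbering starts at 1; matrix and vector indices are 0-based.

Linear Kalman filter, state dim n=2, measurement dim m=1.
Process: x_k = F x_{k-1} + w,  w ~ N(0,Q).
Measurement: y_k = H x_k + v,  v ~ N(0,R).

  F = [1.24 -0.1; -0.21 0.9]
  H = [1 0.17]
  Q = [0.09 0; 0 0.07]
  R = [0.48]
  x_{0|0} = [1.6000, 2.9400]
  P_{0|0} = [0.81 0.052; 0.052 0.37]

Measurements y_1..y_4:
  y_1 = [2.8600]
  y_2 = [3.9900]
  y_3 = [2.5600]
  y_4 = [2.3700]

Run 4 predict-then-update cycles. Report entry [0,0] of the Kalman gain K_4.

K[0,0] = 0.5481

step 1: x^-=[1.6900, 2.3100]  P^-=[1.3263 -0.1851; -0.1851 0.3858]  S=[1.7545]  K=[0.7380; -0.0681]  nu=[0.7773]  x^+=[2.2636, 2.2570]  P^+=[0.3707 -0.0969; -0.0969 0.3776]
step 2: x^-=[2.5812, 1.5560]  P^-=[0.6878 -0.2407; -0.2407 0.4288]  S=[1.0984]  K=[0.5890; -0.1528]  nu=[1.1443]  x^+=[3.2551, 1.3812]  P^+=[0.3068 -0.1419; -0.1419 0.4032]
step 3: x^-=[3.8983, 0.5595]  P^-=[0.6010 -0.2775; -0.2775 0.4638]  S=[1.0000]  K=[0.5538; -0.1986]  nu=[-1.4334]  x^+=[3.1045, 0.8442]  P^+=[0.2943 -0.1675; -0.1675 0.4243]
step 4: x^-=[3.7651, 0.1079]  P^-=[0.5883 -0.3052; -0.3052 0.4900]  S=[0.9787]  K=[0.5481; -0.2268]  nu=[-1.4135]  x^+=[2.9904, 0.4284]  P^+=[0.2943 -0.1836; -0.1836 0.4396]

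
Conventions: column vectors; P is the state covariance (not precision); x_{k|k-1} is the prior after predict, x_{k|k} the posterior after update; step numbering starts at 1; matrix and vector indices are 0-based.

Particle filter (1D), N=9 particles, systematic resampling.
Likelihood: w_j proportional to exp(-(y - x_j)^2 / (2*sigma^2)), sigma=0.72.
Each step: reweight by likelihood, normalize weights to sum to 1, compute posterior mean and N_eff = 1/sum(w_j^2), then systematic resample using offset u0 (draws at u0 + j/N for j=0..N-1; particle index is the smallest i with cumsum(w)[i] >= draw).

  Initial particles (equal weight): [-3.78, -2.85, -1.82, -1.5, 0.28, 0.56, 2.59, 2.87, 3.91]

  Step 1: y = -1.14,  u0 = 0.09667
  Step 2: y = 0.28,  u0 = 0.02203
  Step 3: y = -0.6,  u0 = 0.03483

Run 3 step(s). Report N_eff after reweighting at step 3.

step 1: w=[0.0007, 0.0333, 0.3580, 0.4935, 0.0800, 0.0344, 0.0000, 0.0000, 0.0000]  mean=-1.4478  Neff=2.6283  idx=[2, 2, 2, 3, 3, 3, 3, 3, 5]
step 2: w=[0.0118, 0.0118, 0.0118, 0.0391, 0.0391, 0.0391, 0.0391, 0.0391, 0.7693]  mean=0.0734  Neff=1.6670  idx=[1, 5, 8, 8, 8, 8, 8, 8, 8]
step 3: w=[0.0913, 0.1756, 0.1047, 0.1047, 0.1047, 0.1047, 0.1047, 0.1047, 0.1047]  mean=-0.0189  Neff=8.6248  idx=[0, 1, 1, 2, 4, 5, 6, 7, 8]

N_eff = 8.6248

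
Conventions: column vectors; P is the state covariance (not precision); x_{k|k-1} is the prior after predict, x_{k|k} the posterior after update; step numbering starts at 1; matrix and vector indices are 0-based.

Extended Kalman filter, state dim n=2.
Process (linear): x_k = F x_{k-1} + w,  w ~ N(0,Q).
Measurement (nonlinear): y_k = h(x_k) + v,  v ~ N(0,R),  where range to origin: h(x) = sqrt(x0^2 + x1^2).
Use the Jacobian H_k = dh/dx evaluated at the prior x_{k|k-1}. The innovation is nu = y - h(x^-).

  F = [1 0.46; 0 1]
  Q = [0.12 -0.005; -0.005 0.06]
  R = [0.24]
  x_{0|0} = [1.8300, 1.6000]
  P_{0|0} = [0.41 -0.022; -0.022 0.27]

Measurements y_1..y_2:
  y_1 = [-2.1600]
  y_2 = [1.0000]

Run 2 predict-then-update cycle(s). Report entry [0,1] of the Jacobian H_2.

H_jac[0,1] = -0.0127

step 1: x^-=[2.5660, 1.6000]  P^-=[0.5669 0.0972; 0.0972 0.3300]  H_jac=[0.8486 0.5291]  S=[0.8279]  K=[0.6432; 0.3105]  nu=[-5.1840]  x^+=[-0.7683, -0.0098]  P^+=[0.2244 -0.0682; -0.0682 0.2502]
step 2: x^-=[-0.7728, -0.0098]  P^-=[0.3346 0.0419; 0.0419 0.3102]  H_jac=[-0.9999 -0.0127]  S=[0.5757]  K=[-0.5822; -0.0797]  nu=[0.2271]  x^+=[-0.9050, -0.0279]  P^+=[0.1395 0.0152; 0.0152 0.3065]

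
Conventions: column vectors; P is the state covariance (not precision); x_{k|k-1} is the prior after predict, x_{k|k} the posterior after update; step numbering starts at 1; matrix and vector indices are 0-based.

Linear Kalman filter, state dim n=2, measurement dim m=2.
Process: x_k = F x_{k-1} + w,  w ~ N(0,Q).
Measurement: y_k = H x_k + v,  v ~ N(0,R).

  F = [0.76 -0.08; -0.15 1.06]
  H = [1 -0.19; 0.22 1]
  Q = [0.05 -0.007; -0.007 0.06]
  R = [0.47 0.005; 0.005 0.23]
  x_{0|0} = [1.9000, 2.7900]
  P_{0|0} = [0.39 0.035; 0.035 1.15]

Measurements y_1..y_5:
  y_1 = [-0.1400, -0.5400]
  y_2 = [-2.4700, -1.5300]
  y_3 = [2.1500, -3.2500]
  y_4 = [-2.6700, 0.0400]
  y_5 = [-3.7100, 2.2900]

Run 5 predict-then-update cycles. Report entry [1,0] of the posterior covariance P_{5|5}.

step 1: x^-=[1.2208, 2.6724]  P^-=[0.2784 -0.1204; -0.1204 1.3498]  S=[0.8428 -0.3056; -0.3056 1.5403]  K=[0.3701 0.0350; -0.1461 0.8301]  nu=[-0.8530, -3.4810]  x^+=[0.7831, -0.0926]  P^+=[0.1689 -0.0273; -0.0273 0.1962]
step 2: x^-=[0.6026, -0.2156]  P^-=[0.1522 -0.0652; -0.0652 0.2929]  S=[0.6575 -0.0796; -0.0796 0.5016]  K=[0.2474 -0.0239; -0.1188 0.5365]  nu=[-3.1135, -1.4469]  x^+=[-0.1329, -0.6220]  P^+=[0.1107 -0.0286; -0.0286 0.1291]
step 3: x^-=[-0.0512, -0.6394]  P^-=[0.1182 -0.0540; -0.0540 0.2167]  S=[0.6166 -0.0619; -0.0619 0.4286]  K=[0.2048 -0.0357; -0.1079 0.4622]  nu=[2.0798, -2.5993]  x^+=[0.4674, -2.0652]  P^+=[0.0909 -0.0272; -0.0272 0.1117]
step 4: x^-=[0.5205, -2.2592]  P^-=[0.1065 -0.0491; -0.0491 0.1962]  S=[0.6023 -0.0559; -0.0559 0.4098]  K=[0.1890 -0.0368; -0.1027 0.4385]  nu=[-3.6197, 2.1847]  x^+=[-0.2439, -0.9294]  P^+=[0.0837 -0.0259; -0.0259 0.1061]
step 5: x^-=[-0.1110, -0.9486]  P^-=[0.1022 -0.0467; -0.0467 0.1893]  S=[0.5968 -0.0533; -0.0533 0.4037]  K=[0.1829 -0.0360; -0.1002 0.4302]  nu=[-3.7792, 3.2630]  x^+=[-0.9195, 0.8338]  P^+=[0.0810 -0.0252; -0.0252 0.1040]

P_post[1,0] = -0.0252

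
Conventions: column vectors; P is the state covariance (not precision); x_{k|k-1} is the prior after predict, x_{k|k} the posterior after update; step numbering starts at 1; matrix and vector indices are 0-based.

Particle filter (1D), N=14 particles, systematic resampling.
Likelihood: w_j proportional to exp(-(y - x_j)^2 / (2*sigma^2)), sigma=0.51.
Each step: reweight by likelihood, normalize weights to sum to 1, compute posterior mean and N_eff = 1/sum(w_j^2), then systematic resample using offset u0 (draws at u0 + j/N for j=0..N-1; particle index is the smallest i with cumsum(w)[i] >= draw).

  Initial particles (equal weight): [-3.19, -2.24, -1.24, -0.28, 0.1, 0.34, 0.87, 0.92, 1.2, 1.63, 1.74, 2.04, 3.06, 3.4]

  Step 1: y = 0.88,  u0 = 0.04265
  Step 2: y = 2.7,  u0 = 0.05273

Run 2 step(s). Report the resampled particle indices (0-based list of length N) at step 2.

step 1: w=[0.0000, 0.0000, 0.0000, 0.0170, 0.0701, 0.1288, 0.2257, 0.2250, 0.1854, 0.0765, 0.0545, 0.0170, 0.0000, 0.0000]  mean=0.9260  Neff=5.9944  idx=[4, 5, 5, 6, 6, 6, 7, 7, 7, 8, 8, 8, 9, 10]
step 2: w=[0.0000, 0.0001, 0.0001, 0.0048, 0.0048, 0.0048, 0.0068, 0.0068, 0.0068, 0.0398, 0.0398, 0.0398, 0.3334, 0.5121]  mean=1.6092  Neff=2.6432  idx=[9, 11, 12, 12, 12, 12, 12, 13, 13, 13, 13, 13, 13, 13]

resampled_idx = [9, 11, 12, 12, 12, 12, 12, 13, 13, 13, 13, 13, 13, 13]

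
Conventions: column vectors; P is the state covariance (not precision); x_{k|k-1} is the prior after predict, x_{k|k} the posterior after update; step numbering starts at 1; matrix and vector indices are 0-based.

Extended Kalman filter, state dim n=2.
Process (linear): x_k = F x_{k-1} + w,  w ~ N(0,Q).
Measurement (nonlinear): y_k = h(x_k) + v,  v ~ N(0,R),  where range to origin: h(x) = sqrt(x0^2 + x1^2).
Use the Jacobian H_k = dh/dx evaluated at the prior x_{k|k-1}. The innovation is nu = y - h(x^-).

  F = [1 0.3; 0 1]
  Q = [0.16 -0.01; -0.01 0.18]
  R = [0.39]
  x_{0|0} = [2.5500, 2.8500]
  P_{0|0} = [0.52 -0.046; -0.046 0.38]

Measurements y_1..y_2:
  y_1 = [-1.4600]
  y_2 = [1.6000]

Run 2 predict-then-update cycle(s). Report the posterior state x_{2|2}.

x_post = [0.7635, 1.0142]

step 1: x^-=[3.4050, 2.8500]  P^-=[0.6866 0.0580; 0.0580 0.5600]  H_jac=[0.7668 0.6418]  S=[1.0815]  K=[0.5212; 0.3735]  nu=[-5.9003]  x^+=[0.3295, 0.6465]  P^+=[0.3928 -0.1525; -0.1525 0.4092]
step 2: x^-=[0.5235, 0.6465]  P^-=[0.4981 -0.0398; -0.0398 0.5892]  H_jac=[0.6293 0.7772]  S=[0.9042]  K=[0.3125; 0.4787]  nu=[0.7682]  x^+=[0.7635, 1.0142]  P^+=[0.4098 -0.1750; -0.1750 0.3820]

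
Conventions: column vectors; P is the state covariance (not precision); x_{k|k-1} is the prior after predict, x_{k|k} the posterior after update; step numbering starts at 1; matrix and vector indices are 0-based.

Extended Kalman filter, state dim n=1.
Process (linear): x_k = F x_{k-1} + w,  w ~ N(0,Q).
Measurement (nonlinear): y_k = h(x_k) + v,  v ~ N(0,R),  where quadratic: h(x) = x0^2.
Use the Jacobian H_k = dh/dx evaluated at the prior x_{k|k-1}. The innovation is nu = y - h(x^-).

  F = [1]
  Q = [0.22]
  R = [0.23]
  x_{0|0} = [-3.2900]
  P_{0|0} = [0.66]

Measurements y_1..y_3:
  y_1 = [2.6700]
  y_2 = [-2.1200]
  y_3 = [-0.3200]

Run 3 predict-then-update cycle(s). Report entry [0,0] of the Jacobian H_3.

step 1: x^-=[-3.2900]  P^-=[0.8800]  H_jac=[-6.5800]  S=[38.3308]  K=[-0.1511]  nu=[-8.1541]  x^+=[-2.0582]  P^+=[0.0053]
step 2: x^-=[-2.0582]  P^-=[0.2253]  H_jac=[-4.1164]  S=[4.0474]  K=[-0.2291]  nu=[-6.3562]  x^+=[-0.6018]  P^+=[0.0128]
step 3: x^-=[-0.6018]  P^-=[0.2328]  H_jac=[-1.2037]  S=[0.5673]  K=[-0.4940]  nu=[-0.6822]  x^+=[-0.2649]  P^+=[0.0944]

H_jac[0,0] = -1.2037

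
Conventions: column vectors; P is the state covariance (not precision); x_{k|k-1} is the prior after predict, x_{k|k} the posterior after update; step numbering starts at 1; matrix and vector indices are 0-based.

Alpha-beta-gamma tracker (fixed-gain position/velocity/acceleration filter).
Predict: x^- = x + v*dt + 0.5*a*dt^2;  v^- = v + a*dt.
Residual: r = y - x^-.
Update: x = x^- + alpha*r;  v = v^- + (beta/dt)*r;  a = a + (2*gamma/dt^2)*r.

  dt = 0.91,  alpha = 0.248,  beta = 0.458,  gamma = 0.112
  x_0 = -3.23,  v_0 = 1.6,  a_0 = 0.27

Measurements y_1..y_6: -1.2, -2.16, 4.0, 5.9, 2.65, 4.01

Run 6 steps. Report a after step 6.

step 1: x_pred=-1.6622  r=0.4622  x^+=-1.5476  v^+=2.0783  a^+=0.3950
step 2: x_pred=0.5073  r=-2.6673  x^+=-0.1542  v^+=1.0954  a^+=-0.3265
step 3: x_pred=0.7074  r=3.2926  x^+=1.5240  v^+=2.4555  a^+=0.5642
step 4: x_pred=3.9920  r=1.9080  x^+=4.4652  v^+=3.9291  a^+=1.0803
step 5: x_pred=8.4880  r=-5.8380  x^+=7.0402  v^+=1.9739  a^+=-0.4989
step 6: x_pred=8.6299  r=-4.6199  x^+=7.4842  v^+=-0.8052  a^+=-1.7486

a_post = -1.7486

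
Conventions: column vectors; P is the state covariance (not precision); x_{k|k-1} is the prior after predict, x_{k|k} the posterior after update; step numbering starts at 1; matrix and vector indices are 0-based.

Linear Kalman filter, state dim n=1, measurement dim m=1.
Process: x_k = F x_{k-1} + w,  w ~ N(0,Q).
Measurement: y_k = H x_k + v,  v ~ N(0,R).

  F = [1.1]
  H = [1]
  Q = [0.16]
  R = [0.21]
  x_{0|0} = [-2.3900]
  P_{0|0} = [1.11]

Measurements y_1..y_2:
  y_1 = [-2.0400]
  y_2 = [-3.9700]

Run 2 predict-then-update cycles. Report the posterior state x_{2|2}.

step 1: x^-=[-2.6290]  P^-=[1.5031]  S=[1.7131]  K=[0.8774]  nu=[0.5890]  x^+=[-2.1122]  P^+=[0.1843]
step 2: x^-=[-2.3234]  P^-=[0.3830]  S=[0.5930]  K=[0.6458]  nu=[-1.6466]  x^+=[-3.3868]  P^+=[0.1356]

x_post = [-3.3868]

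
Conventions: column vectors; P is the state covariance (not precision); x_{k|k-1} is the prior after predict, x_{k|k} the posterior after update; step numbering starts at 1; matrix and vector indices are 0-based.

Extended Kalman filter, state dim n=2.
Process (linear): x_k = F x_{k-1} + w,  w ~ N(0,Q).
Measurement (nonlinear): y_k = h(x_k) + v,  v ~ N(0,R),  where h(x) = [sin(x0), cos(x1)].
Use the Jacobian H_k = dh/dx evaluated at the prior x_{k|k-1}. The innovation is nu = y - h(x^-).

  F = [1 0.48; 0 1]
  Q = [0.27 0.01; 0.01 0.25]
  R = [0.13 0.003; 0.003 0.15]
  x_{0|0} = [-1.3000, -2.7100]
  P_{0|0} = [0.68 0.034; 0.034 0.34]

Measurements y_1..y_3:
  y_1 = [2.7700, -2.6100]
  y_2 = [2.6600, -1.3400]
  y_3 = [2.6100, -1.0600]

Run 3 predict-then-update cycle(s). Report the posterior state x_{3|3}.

x_post = [-10.2846, -3.4160]

step 1: x^-=[-2.6008, -2.7100]  P^-=[1.0610 0.2072; 0.2072 0.5900]  H_jac=[-0.8573 0.0000; 0.0000 0.4183]  S=[0.9098 -0.0713; -0.0713 0.2532]  K=[-0.9949 0.0621; -0.1215 0.9404]  nu=[3.2848, -1.7017]  x^+=[-5.9746, -4.7095]  P^+=[0.1506 0.0151; 0.0151 0.3363]
step 2: x^-=[-8.2351, -4.7095]  P^-=[0.5127 0.1866; 0.1866 0.5863]  H_jac=[-0.3720 0.0000; 0.0000 -1.0000]  S=[0.2009 0.0724; 0.0724 0.7363]  K=[-0.8893 -0.1659; -0.0606 -0.7903]  nu=[3.5882, -1.3371]  x^+=[-11.2042, -3.8703]  P^+=[0.3121 0.0276; 0.0276 0.1187]
step 3: x^-=[-13.0620, -3.8703]  P^-=[0.6359 0.0946; 0.0946 0.3687]  H_jac=[0.8797 0.0000; 0.0000 -0.6659]  S=[0.6221 -0.0524; -0.0524 0.3135]  K=[0.8949 -0.0513; 0.0687 -0.7717]  nu=[3.0855, -0.3139]  x^+=[-10.2846, -3.4160]  P^+=[0.1321 0.0075; 0.0075 0.1735]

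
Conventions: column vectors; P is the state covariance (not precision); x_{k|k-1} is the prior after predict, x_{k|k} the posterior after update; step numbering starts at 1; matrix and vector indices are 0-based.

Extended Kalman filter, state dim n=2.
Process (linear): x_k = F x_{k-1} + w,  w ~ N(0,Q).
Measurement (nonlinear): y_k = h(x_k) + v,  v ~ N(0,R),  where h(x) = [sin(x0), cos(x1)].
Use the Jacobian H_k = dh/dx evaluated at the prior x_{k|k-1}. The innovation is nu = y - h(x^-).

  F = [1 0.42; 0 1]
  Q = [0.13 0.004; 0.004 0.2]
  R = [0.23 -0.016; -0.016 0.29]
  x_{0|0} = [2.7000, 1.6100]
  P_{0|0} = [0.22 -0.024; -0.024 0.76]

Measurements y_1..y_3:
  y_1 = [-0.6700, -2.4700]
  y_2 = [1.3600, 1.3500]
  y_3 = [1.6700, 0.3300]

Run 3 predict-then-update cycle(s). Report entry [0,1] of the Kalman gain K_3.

step 1: x^-=[3.3762, 1.6100]  P^-=[0.4639 0.2992; 0.2992 0.9600]  H_jac=[-0.9726 0.0000; 0.0000 -0.9992]  S=[0.6688 0.2748; 0.2748 1.2485]  K=[-0.6335 -0.1000; -0.1313 -0.7394]  nu=[-0.4375, -2.4308]  x^+=[3.8965, 3.4648]  P^+=[0.1482 0.0189; 0.0189 0.2125]
step 2: x^-=[5.3518, 3.4648]  P^-=[0.3315 0.1121; 0.1121 0.4125]  H_jac=[0.5967 0.0000; 0.0000 0.3176]  S=[0.3480 0.0053; 0.0053 0.3316]  K=[0.5669 0.0984; 0.1863 0.3922]  nu=[2.1625, 2.2982]  x^+=[6.8039, 4.7690]  P^+=[0.2159 0.0613; 0.0613 0.3486]
step 3: x^-=[8.8069, 4.7690]  P^-=[0.4589 0.2117; 0.2117 0.5486]  H_jac=[-0.8151 0.0000; 0.0000 0.9984]  S=[0.5349 -0.1883; -0.1883 0.8369]  K=[-0.6629 0.1035; -0.1002 0.6320]  nu=[1.0907, 0.2734]  x^+=[8.1122, 4.8326]  P^+=[0.1891 0.0407; 0.0407 0.1852]

K[0,1] = 0.1035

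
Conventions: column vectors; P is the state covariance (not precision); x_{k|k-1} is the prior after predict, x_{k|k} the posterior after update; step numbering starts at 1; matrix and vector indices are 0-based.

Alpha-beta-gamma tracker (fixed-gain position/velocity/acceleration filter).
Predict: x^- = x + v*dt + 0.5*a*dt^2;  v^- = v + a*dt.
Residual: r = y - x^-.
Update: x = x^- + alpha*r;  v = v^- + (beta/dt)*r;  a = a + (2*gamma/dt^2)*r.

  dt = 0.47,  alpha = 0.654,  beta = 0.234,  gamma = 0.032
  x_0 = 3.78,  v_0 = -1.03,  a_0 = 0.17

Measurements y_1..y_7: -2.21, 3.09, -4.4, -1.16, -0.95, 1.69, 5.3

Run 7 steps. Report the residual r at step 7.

resid = 4.5186

step 1: x_pred=3.3147  r=-5.5247  x^+=-0.2985  v^+=-3.7007  a^+=-1.4306
step 2: x_pred=-2.1958  r=5.2858  x^+=1.2611  v^+=-1.7414  a^+=0.1008
step 3: x_pred=0.4538  r=-4.8538  x^+=-2.7206  v^+=-4.1106  a^+=-1.3055
step 4: x_pred=-4.7968  r=3.6368  x^+=-2.4183  v^+=-2.9135  a^+=-0.2518
step 5: x_pred=-3.8155  r=2.8655  x^+=-1.9415  v^+=-1.6052  a^+=0.5784
step 6: x_pred=-2.6320  r=4.3220  x^+=0.1946  v^+=0.8184  a^+=1.8306
step 7: x_pred=0.7814  r=4.5186  x^+=3.7366  v^+=3.9285  a^+=3.1397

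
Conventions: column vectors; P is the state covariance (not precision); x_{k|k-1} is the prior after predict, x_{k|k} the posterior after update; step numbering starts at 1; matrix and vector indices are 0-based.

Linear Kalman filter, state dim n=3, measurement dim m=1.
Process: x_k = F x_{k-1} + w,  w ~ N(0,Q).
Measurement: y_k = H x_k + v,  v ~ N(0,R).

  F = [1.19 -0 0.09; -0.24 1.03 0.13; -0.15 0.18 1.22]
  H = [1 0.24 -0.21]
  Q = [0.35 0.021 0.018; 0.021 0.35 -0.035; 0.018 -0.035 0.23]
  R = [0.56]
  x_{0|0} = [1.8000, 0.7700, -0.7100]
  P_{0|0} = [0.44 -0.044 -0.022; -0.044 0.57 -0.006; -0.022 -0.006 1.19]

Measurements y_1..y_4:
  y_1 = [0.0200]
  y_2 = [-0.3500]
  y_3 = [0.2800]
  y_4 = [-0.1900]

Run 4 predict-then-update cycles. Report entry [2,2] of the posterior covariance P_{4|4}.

P_post[2,2] = 8.4786

step 1: x^-=[2.0781, 0.2688, -0.9976]  P^-=[0.9780 -0.1482 0.0290; -0.1482 1.0217 0.2831; 0.0290 0.2831 2.0374]  S=[1.5749]  K=[0.5946; 0.0239; -0.2101]  nu=[-2.3321]  x^+=[0.6915, 0.2131, -0.5076]  P^+=[0.4213 -0.1705 0.2257; -0.1705 1.0208 0.2910; 0.2257 0.2910 1.9678]
step 2: x^-=[0.7772, -0.0124, -0.6846]  P^-=[1.0109 -0.2283 0.4517; -0.2283 1.6386 0.8173; 0.4517 0.8173 3.2559]  S=[1.4272]  K=[0.6034; -0.0046; -0.0251]  nu=[-1.2680]  x^+=[0.0120, -0.0065, -0.6527]  P^+=[0.4912 -0.2243 0.4734; -0.2243 1.6386 0.8171; 0.4734 0.8171 3.2550]
step 3: x^-=[-0.0444, -0.0945, -0.7993]  P^-=[1.1733 -0.2173 0.9338; -0.2173 2.4719 1.7451; 0.9338 1.7451 5.3366]  S=[1.4386]  K=[0.6430; 0.0066; 0.1612]  nu=[0.1792]  x^+=[0.0708, -0.0933, -0.7704]  P^+=[0.5785 -0.2234 0.7846; -0.2234 2.4718 1.7436; 0.7846 1.7436 5.2992]
step 4: x^-=[0.0150, -0.2133, -0.9673]  P^-=[1.3802 -0.0900 1.6055; -0.0900 3.6236 3.3155; 1.6055 3.3155 8.7011]  S=[1.4809]  K=[0.6897; 0.0564; 0.3876]  nu=[-0.3569]  x^+=[-0.2312, -0.2334, -1.1056]  P^+=[0.6757 -0.1475 1.2096; -0.1475 3.6189 3.2831; 1.2096 3.2831 8.4786]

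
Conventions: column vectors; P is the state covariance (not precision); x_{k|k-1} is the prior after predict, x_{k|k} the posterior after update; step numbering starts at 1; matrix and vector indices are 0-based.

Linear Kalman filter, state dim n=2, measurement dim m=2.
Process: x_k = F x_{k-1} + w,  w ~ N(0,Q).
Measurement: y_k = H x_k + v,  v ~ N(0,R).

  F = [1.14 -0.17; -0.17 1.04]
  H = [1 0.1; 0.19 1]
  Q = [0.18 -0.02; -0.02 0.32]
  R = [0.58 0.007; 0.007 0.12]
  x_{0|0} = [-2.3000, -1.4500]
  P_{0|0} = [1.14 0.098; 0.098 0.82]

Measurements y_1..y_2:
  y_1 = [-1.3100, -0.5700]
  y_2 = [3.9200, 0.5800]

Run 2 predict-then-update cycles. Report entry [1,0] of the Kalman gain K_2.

K[1,0] = -0.1192

step 1: x^-=[-2.3755, -1.1170]  P^-=[1.6473 -0.2669; -0.2669 1.2052]  S=[2.1859 0.1685; 0.1685 1.2833]  K=[0.7461 -0.0621; -0.1377 0.9178]  nu=[1.1772, 0.9983]  x^+=[-1.5591, -0.3629]  P^+=[0.4409 -0.0860; -0.0860 0.1255]
step 2: x^-=[-1.7157, -0.1124]  P^-=[0.7900 -0.2321; -0.2321 0.4989]  S=[1.3286 -0.0295; -0.0295 0.5592]  K=[0.5746 -0.1163; -0.1192 0.8070]  nu=[5.6469, 1.0183]  x^+=[1.4104, 0.0362]  P^+=[0.3399 -0.0745; -0.0745 0.1102]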